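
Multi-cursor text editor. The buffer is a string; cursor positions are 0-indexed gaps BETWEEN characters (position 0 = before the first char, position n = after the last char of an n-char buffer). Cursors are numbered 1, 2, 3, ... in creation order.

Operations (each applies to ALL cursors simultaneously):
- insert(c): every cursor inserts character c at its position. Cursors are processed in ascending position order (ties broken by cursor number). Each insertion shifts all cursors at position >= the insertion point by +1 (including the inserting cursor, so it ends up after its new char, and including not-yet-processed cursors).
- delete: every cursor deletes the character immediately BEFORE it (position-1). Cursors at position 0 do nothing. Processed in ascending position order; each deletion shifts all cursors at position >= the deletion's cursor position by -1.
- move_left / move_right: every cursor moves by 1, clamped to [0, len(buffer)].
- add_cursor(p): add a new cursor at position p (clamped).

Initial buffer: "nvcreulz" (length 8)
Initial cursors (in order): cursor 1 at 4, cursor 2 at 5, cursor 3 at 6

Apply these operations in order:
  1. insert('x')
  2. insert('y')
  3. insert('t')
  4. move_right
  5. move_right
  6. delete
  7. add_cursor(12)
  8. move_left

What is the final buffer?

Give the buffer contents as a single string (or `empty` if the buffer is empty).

After op 1 (insert('x')): buffer="nvcrxexuxlz" (len 11), cursors c1@5 c2@7 c3@9, authorship ....1.2.3..
After op 2 (insert('y')): buffer="nvcrxyexyuxylz" (len 14), cursors c1@6 c2@9 c3@12, authorship ....11.22.33..
After op 3 (insert('t')): buffer="nvcrxytexytuxytlz" (len 17), cursors c1@7 c2@11 c3@15, authorship ....111.222.333..
After op 4 (move_right): buffer="nvcrxytexytuxytlz" (len 17), cursors c1@8 c2@12 c3@16, authorship ....111.222.333..
After op 5 (move_right): buffer="nvcrxytexytuxytlz" (len 17), cursors c1@9 c2@13 c3@17, authorship ....111.222.333..
After op 6 (delete): buffer="nvcrxyteytuytl" (len 14), cursors c1@8 c2@11 c3@14, authorship ....111.22.33.
After op 7 (add_cursor(12)): buffer="nvcrxyteytuytl" (len 14), cursors c1@8 c2@11 c4@12 c3@14, authorship ....111.22.33.
After op 8 (move_left): buffer="nvcrxyteytuytl" (len 14), cursors c1@7 c2@10 c4@11 c3@13, authorship ....111.22.33.

Answer: nvcrxyteytuytl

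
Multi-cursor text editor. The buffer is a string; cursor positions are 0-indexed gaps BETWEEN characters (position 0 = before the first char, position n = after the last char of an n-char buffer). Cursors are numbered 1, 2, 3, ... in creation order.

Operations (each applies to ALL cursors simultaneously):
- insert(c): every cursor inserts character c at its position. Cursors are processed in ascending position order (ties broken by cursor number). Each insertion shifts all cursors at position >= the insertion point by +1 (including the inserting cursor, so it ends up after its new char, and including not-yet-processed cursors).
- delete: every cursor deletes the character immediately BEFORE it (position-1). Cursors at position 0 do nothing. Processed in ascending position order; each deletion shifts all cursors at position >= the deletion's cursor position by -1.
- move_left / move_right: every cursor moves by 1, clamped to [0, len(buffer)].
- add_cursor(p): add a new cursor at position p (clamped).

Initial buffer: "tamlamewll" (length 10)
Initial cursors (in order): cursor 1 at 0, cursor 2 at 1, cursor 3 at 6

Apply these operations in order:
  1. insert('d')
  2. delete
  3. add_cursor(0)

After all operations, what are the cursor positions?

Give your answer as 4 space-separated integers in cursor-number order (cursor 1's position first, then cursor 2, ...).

After op 1 (insert('d')): buffer="dtdamlamdewll" (len 13), cursors c1@1 c2@3 c3@9, authorship 1.2.....3....
After op 2 (delete): buffer="tamlamewll" (len 10), cursors c1@0 c2@1 c3@6, authorship ..........
After op 3 (add_cursor(0)): buffer="tamlamewll" (len 10), cursors c1@0 c4@0 c2@1 c3@6, authorship ..........

Answer: 0 1 6 0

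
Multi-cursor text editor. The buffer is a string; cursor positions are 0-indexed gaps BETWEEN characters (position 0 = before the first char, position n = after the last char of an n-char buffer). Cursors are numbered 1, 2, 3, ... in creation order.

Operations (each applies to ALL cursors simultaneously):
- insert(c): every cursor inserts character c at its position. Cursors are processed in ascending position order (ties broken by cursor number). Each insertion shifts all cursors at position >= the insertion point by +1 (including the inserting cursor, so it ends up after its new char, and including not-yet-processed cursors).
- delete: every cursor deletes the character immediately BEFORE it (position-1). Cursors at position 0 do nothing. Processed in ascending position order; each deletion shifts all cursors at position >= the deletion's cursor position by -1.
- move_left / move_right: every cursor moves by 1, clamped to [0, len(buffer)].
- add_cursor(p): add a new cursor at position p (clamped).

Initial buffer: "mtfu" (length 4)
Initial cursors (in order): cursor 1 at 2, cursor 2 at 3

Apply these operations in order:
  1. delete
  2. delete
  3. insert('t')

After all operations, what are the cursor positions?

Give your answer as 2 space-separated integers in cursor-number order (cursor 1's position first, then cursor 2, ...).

After op 1 (delete): buffer="mu" (len 2), cursors c1@1 c2@1, authorship ..
After op 2 (delete): buffer="u" (len 1), cursors c1@0 c2@0, authorship .
After op 3 (insert('t')): buffer="ttu" (len 3), cursors c1@2 c2@2, authorship 12.

Answer: 2 2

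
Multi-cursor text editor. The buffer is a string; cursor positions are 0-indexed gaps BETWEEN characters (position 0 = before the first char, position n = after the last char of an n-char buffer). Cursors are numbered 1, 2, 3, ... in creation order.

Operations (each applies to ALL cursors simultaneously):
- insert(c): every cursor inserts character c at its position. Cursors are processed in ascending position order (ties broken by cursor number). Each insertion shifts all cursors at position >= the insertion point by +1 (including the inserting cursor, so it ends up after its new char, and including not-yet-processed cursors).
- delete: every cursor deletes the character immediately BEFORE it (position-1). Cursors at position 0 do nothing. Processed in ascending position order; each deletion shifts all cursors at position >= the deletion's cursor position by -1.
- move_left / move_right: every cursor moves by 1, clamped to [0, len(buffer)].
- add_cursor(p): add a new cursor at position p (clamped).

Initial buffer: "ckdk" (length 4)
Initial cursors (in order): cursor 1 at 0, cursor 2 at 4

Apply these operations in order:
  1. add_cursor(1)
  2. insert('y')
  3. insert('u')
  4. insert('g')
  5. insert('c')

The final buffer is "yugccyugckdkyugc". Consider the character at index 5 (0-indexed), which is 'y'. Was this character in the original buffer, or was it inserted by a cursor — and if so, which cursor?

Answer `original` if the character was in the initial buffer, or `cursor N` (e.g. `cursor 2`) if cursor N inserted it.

After op 1 (add_cursor(1)): buffer="ckdk" (len 4), cursors c1@0 c3@1 c2@4, authorship ....
After op 2 (insert('y')): buffer="ycykdky" (len 7), cursors c1@1 c3@3 c2@7, authorship 1.3...2
After op 3 (insert('u')): buffer="yucyukdkyu" (len 10), cursors c1@2 c3@5 c2@10, authorship 11.33...22
After op 4 (insert('g')): buffer="yugcyugkdkyug" (len 13), cursors c1@3 c3@7 c2@13, authorship 111.333...222
After op 5 (insert('c')): buffer="yugccyugckdkyugc" (len 16), cursors c1@4 c3@9 c2@16, authorship 1111.3333...2222
Authorship (.=original, N=cursor N): 1 1 1 1 . 3 3 3 3 . . . 2 2 2 2
Index 5: author = 3

Answer: cursor 3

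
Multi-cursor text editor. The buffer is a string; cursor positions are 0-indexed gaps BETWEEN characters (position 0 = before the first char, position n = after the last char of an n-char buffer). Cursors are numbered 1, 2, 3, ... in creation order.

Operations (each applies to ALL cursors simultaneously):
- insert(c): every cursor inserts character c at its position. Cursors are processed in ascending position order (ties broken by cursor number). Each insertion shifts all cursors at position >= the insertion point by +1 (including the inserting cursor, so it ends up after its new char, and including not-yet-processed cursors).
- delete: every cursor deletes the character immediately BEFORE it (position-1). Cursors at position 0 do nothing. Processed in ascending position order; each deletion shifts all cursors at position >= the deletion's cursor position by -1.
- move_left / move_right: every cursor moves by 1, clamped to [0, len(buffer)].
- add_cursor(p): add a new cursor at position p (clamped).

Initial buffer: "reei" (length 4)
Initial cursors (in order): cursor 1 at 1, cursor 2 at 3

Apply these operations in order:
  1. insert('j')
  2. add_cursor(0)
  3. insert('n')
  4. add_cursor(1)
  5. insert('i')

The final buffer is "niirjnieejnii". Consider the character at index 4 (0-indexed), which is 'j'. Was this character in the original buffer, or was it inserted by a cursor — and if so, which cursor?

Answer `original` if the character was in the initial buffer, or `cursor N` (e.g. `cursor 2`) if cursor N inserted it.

After op 1 (insert('j')): buffer="rjeeji" (len 6), cursors c1@2 c2@5, authorship .1..2.
After op 2 (add_cursor(0)): buffer="rjeeji" (len 6), cursors c3@0 c1@2 c2@5, authorship .1..2.
After op 3 (insert('n')): buffer="nrjneejni" (len 9), cursors c3@1 c1@4 c2@8, authorship 3.11..22.
After op 4 (add_cursor(1)): buffer="nrjneejni" (len 9), cursors c3@1 c4@1 c1@4 c2@8, authorship 3.11..22.
After op 5 (insert('i')): buffer="niirjnieejnii" (len 13), cursors c3@3 c4@3 c1@7 c2@12, authorship 334.111..222.
Authorship (.=original, N=cursor N): 3 3 4 . 1 1 1 . . 2 2 2 .
Index 4: author = 1

Answer: cursor 1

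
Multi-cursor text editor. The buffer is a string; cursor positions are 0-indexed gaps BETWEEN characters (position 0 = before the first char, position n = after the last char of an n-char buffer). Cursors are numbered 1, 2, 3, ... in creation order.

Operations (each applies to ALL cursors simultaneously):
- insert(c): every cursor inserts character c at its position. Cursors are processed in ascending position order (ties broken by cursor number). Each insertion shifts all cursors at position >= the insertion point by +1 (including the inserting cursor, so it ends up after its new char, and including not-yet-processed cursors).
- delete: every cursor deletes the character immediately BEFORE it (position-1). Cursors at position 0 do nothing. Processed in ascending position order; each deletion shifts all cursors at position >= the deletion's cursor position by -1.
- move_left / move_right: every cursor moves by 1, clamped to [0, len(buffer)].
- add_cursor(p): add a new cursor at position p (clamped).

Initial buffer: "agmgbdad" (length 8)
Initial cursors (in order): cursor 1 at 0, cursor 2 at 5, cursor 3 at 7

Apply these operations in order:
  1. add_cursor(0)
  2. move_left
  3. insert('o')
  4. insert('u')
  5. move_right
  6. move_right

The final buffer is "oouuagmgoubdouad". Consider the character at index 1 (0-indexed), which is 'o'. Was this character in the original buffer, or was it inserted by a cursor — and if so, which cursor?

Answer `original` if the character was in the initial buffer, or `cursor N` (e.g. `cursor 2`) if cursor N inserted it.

After op 1 (add_cursor(0)): buffer="agmgbdad" (len 8), cursors c1@0 c4@0 c2@5 c3@7, authorship ........
After op 2 (move_left): buffer="agmgbdad" (len 8), cursors c1@0 c4@0 c2@4 c3@6, authorship ........
After op 3 (insert('o')): buffer="ooagmgobdoad" (len 12), cursors c1@2 c4@2 c2@7 c3@10, authorship 14....2..3..
After op 4 (insert('u')): buffer="oouuagmgoubdouad" (len 16), cursors c1@4 c4@4 c2@10 c3@14, authorship 1414....22..33..
After op 5 (move_right): buffer="oouuagmgoubdouad" (len 16), cursors c1@5 c4@5 c2@11 c3@15, authorship 1414....22..33..
After op 6 (move_right): buffer="oouuagmgoubdouad" (len 16), cursors c1@6 c4@6 c2@12 c3@16, authorship 1414....22..33..
Authorship (.=original, N=cursor N): 1 4 1 4 . . . . 2 2 . . 3 3 . .
Index 1: author = 4

Answer: cursor 4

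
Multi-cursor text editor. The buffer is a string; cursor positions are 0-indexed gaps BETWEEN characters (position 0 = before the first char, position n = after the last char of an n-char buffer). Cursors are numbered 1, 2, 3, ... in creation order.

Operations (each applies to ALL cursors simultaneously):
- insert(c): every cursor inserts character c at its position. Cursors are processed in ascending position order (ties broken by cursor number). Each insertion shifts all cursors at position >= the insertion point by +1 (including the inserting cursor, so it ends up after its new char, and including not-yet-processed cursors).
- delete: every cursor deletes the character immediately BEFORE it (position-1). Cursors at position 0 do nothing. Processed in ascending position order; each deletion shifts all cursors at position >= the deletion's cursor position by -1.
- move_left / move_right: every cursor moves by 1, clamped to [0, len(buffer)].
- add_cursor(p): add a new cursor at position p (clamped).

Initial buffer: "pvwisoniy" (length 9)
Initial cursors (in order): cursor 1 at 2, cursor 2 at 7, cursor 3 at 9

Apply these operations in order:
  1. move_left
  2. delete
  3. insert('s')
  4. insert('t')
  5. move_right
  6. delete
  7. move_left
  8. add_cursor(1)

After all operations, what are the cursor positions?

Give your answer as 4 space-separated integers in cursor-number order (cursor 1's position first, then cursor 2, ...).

Answer: 1 6 8 1

Derivation:
After op 1 (move_left): buffer="pvwisoniy" (len 9), cursors c1@1 c2@6 c3@8, authorship .........
After op 2 (delete): buffer="vwisny" (len 6), cursors c1@0 c2@4 c3@5, authorship ......
After op 3 (insert('s')): buffer="svwissnsy" (len 9), cursors c1@1 c2@6 c3@8, authorship 1....2.3.
After op 4 (insert('t')): buffer="stvwisstnsty" (len 12), cursors c1@2 c2@8 c3@11, authorship 11....22.33.
After op 5 (move_right): buffer="stvwisstnsty" (len 12), cursors c1@3 c2@9 c3@12, authorship 11....22.33.
After op 6 (delete): buffer="stwisstst" (len 9), cursors c1@2 c2@7 c3@9, authorship 11...2233
After op 7 (move_left): buffer="stwisstst" (len 9), cursors c1@1 c2@6 c3@8, authorship 11...2233
After op 8 (add_cursor(1)): buffer="stwisstst" (len 9), cursors c1@1 c4@1 c2@6 c3@8, authorship 11...2233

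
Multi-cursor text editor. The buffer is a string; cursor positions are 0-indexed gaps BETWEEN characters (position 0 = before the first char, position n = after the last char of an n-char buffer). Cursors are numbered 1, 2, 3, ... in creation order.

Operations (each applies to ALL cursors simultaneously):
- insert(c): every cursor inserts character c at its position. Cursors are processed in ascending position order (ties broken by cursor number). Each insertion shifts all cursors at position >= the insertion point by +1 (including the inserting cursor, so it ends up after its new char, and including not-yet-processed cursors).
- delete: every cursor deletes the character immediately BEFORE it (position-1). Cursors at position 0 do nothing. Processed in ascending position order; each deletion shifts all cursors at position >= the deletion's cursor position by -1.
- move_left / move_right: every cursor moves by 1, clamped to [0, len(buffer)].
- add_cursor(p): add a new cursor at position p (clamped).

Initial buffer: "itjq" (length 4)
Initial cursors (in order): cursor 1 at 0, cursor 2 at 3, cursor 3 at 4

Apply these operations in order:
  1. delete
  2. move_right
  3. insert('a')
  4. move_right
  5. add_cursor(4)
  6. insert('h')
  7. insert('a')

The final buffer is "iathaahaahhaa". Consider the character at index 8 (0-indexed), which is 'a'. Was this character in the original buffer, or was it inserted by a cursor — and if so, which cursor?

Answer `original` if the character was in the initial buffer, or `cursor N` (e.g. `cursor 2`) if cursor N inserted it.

After op 1 (delete): buffer="it" (len 2), cursors c1@0 c2@2 c3@2, authorship ..
After op 2 (move_right): buffer="it" (len 2), cursors c1@1 c2@2 c3@2, authorship ..
After op 3 (insert('a')): buffer="iataa" (len 5), cursors c1@2 c2@5 c3@5, authorship .1.23
After op 4 (move_right): buffer="iataa" (len 5), cursors c1@3 c2@5 c3@5, authorship .1.23
After op 5 (add_cursor(4)): buffer="iataa" (len 5), cursors c1@3 c4@4 c2@5 c3@5, authorship .1.23
After op 6 (insert('h')): buffer="iathahahh" (len 9), cursors c1@4 c4@6 c2@9 c3@9, authorship .1.124323
After op 7 (insert('a')): buffer="iathaahaahhaa" (len 13), cursors c1@5 c4@8 c2@13 c3@13, authorship .1.1124432323
Authorship (.=original, N=cursor N): . 1 . 1 1 2 4 4 3 2 3 2 3
Index 8: author = 3

Answer: cursor 3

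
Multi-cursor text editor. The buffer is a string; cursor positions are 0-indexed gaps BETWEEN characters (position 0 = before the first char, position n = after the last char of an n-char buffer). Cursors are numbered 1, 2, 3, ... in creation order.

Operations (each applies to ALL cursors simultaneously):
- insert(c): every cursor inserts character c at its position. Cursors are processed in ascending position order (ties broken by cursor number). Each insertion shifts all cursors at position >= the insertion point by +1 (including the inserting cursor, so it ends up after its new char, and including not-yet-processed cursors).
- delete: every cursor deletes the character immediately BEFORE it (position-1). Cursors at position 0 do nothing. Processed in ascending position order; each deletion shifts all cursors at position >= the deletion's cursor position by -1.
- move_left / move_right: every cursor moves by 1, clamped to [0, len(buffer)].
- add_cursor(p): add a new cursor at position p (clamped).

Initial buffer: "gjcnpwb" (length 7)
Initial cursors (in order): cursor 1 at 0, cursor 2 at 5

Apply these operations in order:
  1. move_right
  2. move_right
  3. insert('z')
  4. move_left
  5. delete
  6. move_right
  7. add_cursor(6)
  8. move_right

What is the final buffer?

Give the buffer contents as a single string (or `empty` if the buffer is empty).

Answer: gzcnpwz

Derivation:
After op 1 (move_right): buffer="gjcnpwb" (len 7), cursors c1@1 c2@6, authorship .......
After op 2 (move_right): buffer="gjcnpwb" (len 7), cursors c1@2 c2@7, authorship .......
After op 3 (insert('z')): buffer="gjzcnpwbz" (len 9), cursors c1@3 c2@9, authorship ..1.....2
After op 4 (move_left): buffer="gjzcnpwbz" (len 9), cursors c1@2 c2@8, authorship ..1.....2
After op 5 (delete): buffer="gzcnpwz" (len 7), cursors c1@1 c2@6, authorship .1....2
After op 6 (move_right): buffer="gzcnpwz" (len 7), cursors c1@2 c2@7, authorship .1....2
After op 7 (add_cursor(6)): buffer="gzcnpwz" (len 7), cursors c1@2 c3@6 c2@7, authorship .1....2
After op 8 (move_right): buffer="gzcnpwz" (len 7), cursors c1@3 c2@7 c3@7, authorship .1....2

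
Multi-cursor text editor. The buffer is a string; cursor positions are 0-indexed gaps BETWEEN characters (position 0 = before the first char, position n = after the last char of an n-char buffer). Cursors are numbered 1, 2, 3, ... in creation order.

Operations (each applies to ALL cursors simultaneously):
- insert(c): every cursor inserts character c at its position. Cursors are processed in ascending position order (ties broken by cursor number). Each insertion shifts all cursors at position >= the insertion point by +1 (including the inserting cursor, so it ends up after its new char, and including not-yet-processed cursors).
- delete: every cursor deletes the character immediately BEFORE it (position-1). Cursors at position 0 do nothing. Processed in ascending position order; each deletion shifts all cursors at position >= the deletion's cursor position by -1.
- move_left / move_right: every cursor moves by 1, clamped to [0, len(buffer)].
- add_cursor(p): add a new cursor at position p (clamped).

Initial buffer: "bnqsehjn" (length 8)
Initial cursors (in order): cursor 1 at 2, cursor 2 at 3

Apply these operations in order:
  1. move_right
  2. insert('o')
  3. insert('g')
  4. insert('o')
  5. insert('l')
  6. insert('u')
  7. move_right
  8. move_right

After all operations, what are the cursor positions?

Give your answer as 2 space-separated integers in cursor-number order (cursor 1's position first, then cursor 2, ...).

After op 1 (move_right): buffer="bnqsehjn" (len 8), cursors c1@3 c2@4, authorship ........
After op 2 (insert('o')): buffer="bnqosoehjn" (len 10), cursors c1@4 c2@6, authorship ...1.2....
After op 3 (insert('g')): buffer="bnqogsogehjn" (len 12), cursors c1@5 c2@8, authorship ...11.22....
After op 4 (insert('o')): buffer="bnqogosogoehjn" (len 14), cursors c1@6 c2@10, authorship ...111.222....
After op 5 (insert('l')): buffer="bnqogolsogolehjn" (len 16), cursors c1@7 c2@12, authorship ...1111.2222....
After op 6 (insert('u')): buffer="bnqogolusogoluehjn" (len 18), cursors c1@8 c2@14, authorship ...11111.22222....
After op 7 (move_right): buffer="bnqogolusogoluehjn" (len 18), cursors c1@9 c2@15, authorship ...11111.22222....
After op 8 (move_right): buffer="bnqogolusogoluehjn" (len 18), cursors c1@10 c2@16, authorship ...11111.22222....

Answer: 10 16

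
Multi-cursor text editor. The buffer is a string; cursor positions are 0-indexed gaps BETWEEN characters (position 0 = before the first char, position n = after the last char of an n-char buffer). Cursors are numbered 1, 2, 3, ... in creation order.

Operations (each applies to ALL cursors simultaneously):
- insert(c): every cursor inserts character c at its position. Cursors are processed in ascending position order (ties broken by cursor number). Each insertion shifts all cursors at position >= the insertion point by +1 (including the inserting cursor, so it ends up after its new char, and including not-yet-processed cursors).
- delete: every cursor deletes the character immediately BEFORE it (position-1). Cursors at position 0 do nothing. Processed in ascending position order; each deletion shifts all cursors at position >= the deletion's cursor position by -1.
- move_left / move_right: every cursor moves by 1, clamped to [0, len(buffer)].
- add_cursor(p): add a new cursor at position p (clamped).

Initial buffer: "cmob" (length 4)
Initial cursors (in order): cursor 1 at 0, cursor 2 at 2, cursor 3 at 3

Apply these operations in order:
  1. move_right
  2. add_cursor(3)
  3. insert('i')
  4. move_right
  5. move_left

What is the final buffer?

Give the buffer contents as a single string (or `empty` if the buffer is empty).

After op 1 (move_right): buffer="cmob" (len 4), cursors c1@1 c2@3 c3@4, authorship ....
After op 2 (add_cursor(3)): buffer="cmob" (len 4), cursors c1@1 c2@3 c4@3 c3@4, authorship ....
After op 3 (insert('i')): buffer="cimoiibi" (len 8), cursors c1@2 c2@6 c4@6 c3@8, authorship .1..24.3
After op 4 (move_right): buffer="cimoiibi" (len 8), cursors c1@3 c2@7 c4@7 c3@8, authorship .1..24.3
After op 5 (move_left): buffer="cimoiibi" (len 8), cursors c1@2 c2@6 c4@6 c3@7, authorship .1..24.3

Answer: cimoiibi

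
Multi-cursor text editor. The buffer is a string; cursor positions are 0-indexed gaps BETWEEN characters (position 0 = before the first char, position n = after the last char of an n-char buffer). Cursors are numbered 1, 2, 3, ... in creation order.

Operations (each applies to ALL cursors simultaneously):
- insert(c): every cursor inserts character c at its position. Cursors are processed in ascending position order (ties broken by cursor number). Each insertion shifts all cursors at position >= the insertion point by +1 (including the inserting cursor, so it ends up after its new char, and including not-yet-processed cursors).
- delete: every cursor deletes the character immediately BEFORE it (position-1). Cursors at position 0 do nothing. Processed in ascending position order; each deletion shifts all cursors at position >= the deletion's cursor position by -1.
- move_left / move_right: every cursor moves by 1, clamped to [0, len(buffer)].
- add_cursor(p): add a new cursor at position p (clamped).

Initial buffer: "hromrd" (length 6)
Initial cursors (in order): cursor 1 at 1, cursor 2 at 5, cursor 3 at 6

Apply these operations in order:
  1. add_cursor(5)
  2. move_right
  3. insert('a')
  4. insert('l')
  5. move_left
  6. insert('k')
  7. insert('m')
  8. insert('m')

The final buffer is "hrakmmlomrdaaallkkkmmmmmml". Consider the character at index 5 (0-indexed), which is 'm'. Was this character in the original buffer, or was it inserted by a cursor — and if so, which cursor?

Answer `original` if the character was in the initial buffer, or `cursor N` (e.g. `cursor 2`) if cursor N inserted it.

After op 1 (add_cursor(5)): buffer="hromrd" (len 6), cursors c1@1 c2@5 c4@5 c3@6, authorship ......
After op 2 (move_right): buffer="hromrd" (len 6), cursors c1@2 c2@6 c3@6 c4@6, authorship ......
After op 3 (insert('a')): buffer="hraomrdaaa" (len 10), cursors c1@3 c2@10 c3@10 c4@10, authorship ..1....234
After op 4 (insert('l')): buffer="hralomrdaaalll" (len 14), cursors c1@4 c2@14 c3@14 c4@14, authorship ..11....234234
After op 5 (move_left): buffer="hralomrdaaalll" (len 14), cursors c1@3 c2@13 c3@13 c4@13, authorship ..11....234234
After op 6 (insert('k')): buffer="hraklomrdaaallkkkl" (len 18), cursors c1@4 c2@17 c3@17 c4@17, authorship ..111....234232344
After op 7 (insert('m')): buffer="hrakmlomrdaaallkkkmmml" (len 22), cursors c1@5 c2@21 c3@21 c4@21, authorship ..1111....234232342344
After op 8 (insert('m')): buffer="hrakmmlomrdaaallkkkmmmmmml" (len 26), cursors c1@6 c2@25 c3@25 c4@25, authorship ..11111....234232342342344
Authorship (.=original, N=cursor N): . . 1 1 1 1 1 . . . . 2 3 4 2 3 2 3 4 2 3 4 2 3 4 4
Index 5: author = 1

Answer: cursor 1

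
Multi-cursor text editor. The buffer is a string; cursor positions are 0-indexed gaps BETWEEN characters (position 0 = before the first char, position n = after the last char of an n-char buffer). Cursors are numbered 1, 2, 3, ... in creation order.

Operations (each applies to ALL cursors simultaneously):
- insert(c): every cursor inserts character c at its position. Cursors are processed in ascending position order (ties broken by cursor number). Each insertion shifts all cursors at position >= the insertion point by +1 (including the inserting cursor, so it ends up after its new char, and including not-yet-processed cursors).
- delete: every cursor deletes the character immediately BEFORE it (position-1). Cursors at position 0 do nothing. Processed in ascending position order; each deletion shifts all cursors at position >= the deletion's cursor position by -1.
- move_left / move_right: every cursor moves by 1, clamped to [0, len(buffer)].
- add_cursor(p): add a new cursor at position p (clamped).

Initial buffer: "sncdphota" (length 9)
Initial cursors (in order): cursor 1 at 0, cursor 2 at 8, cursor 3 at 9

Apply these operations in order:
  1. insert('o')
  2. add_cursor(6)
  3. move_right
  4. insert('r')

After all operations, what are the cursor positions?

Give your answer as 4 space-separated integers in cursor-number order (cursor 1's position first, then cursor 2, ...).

Answer: 3 14 16 9

Derivation:
After op 1 (insert('o')): buffer="osncdphotoao" (len 12), cursors c1@1 c2@10 c3@12, authorship 1........2.3
After op 2 (add_cursor(6)): buffer="osncdphotoao" (len 12), cursors c1@1 c4@6 c2@10 c3@12, authorship 1........2.3
After op 3 (move_right): buffer="osncdphotoao" (len 12), cursors c1@2 c4@7 c2@11 c3@12, authorship 1........2.3
After op 4 (insert('r')): buffer="osrncdphrotoaror" (len 16), cursors c1@3 c4@9 c2@14 c3@16, authorship 1.1.....4..2.233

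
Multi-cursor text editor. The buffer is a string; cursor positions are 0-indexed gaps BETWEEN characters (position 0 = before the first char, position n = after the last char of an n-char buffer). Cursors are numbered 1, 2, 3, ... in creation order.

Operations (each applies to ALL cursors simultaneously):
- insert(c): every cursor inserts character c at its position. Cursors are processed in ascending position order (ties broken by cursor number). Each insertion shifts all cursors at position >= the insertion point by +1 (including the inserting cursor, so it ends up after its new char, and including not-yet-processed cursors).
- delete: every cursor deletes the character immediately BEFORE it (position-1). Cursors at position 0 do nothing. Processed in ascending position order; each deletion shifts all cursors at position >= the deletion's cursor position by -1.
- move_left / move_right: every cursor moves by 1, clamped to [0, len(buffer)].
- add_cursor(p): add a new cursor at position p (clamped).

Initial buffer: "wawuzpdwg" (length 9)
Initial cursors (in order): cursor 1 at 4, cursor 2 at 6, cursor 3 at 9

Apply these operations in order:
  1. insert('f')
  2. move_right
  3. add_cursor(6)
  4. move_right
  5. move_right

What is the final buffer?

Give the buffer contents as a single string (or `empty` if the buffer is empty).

After op 1 (insert('f')): buffer="wawufzpfdwgf" (len 12), cursors c1@5 c2@8 c3@12, authorship ....1..2...3
After op 2 (move_right): buffer="wawufzpfdwgf" (len 12), cursors c1@6 c2@9 c3@12, authorship ....1..2...3
After op 3 (add_cursor(6)): buffer="wawufzpfdwgf" (len 12), cursors c1@6 c4@6 c2@9 c3@12, authorship ....1..2...3
After op 4 (move_right): buffer="wawufzpfdwgf" (len 12), cursors c1@7 c4@7 c2@10 c3@12, authorship ....1..2...3
After op 5 (move_right): buffer="wawufzpfdwgf" (len 12), cursors c1@8 c4@8 c2@11 c3@12, authorship ....1..2...3

Answer: wawufzpfdwgf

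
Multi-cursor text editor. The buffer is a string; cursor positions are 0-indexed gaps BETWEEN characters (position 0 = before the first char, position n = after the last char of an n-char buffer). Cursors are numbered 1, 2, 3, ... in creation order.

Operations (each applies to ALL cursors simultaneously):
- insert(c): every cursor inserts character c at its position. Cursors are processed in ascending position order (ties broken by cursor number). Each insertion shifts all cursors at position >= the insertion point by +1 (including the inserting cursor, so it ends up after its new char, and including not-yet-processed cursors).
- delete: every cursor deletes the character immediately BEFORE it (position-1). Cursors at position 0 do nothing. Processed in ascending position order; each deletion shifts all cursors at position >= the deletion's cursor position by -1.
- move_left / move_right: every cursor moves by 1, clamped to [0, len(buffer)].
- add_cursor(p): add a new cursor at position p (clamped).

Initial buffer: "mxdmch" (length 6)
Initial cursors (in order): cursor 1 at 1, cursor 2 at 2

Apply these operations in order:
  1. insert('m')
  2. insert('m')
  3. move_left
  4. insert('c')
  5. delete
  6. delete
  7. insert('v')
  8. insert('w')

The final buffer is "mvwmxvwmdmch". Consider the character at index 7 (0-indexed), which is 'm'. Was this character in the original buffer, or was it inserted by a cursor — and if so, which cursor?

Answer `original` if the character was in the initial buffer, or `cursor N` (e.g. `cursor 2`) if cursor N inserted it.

After op 1 (insert('m')): buffer="mmxmdmch" (len 8), cursors c1@2 c2@4, authorship .1.2....
After op 2 (insert('m')): buffer="mmmxmmdmch" (len 10), cursors c1@3 c2@6, authorship .11.22....
After op 3 (move_left): buffer="mmmxmmdmch" (len 10), cursors c1@2 c2@5, authorship .11.22....
After op 4 (insert('c')): buffer="mmcmxmcmdmch" (len 12), cursors c1@3 c2@7, authorship .111.222....
After op 5 (delete): buffer="mmmxmmdmch" (len 10), cursors c1@2 c2@5, authorship .11.22....
After op 6 (delete): buffer="mmxmdmch" (len 8), cursors c1@1 c2@3, authorship .1.2....
After op 7 (insert('v')): buffer="mvmxvmdmch" (len 10), cursors c1@2 c2@5, authorship .11.22....
After op 8 (insert('w')): buffer="mvwmxvwmdmch" (len 12), cursors c1@3 c2@7, authorship .111.222....
Authorship (.=original, N=cursor N): . 1 1 1 . 2 2 2 . . . .
Index 7: author = 2

Answer: cursor 2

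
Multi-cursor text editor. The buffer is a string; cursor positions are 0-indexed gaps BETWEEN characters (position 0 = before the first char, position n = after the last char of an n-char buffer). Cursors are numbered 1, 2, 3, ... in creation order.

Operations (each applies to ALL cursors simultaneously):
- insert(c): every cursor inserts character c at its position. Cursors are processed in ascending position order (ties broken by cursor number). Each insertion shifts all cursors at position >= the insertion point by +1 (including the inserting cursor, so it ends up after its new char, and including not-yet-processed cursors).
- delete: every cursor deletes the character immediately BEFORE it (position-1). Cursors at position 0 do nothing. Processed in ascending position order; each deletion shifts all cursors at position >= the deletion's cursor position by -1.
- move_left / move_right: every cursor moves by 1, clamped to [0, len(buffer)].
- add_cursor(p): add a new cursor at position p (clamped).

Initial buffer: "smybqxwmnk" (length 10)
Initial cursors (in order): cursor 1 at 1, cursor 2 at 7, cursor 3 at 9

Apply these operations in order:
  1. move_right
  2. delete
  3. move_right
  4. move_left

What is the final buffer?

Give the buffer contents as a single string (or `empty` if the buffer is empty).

Answer: sybqxwn

Derivation:
After op 1 (move_right): buffer="smybqxwmnk" (len 10), cursors c1@2 c2@8 c3@10, authorship ..........
After op 2 (delete): buffer="sybqxwn" (len 7), cursors c1@1 c2@6 c3@7, authorship .......
After op 3 (move_right): buffer="sybqxwn" (len 7), cursors c1@2 c2@7 c3@7, authorship .......
After op 4 (move_left): buffer="sybqxwn" (len 7), cursors c1@1 c2@6 c3@6, authorship .......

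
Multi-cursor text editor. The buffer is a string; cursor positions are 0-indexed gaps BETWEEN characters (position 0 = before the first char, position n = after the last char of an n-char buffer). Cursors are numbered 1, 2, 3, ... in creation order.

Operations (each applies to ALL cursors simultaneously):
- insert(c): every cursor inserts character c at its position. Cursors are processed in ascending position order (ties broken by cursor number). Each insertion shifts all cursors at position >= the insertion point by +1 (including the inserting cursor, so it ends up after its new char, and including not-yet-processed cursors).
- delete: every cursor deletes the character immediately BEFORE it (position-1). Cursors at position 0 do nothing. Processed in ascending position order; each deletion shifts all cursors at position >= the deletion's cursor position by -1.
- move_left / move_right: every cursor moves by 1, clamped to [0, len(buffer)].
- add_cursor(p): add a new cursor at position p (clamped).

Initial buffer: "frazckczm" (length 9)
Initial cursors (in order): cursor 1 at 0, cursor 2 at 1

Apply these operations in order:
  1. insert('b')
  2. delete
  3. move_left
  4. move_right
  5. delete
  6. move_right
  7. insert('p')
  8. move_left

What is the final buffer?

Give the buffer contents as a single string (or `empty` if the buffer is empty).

After op 1 (insert('b')): buffer="bfbrazckczm" (len 11), cursors c1@1 c2@3, authorship 1.2........
After op 2 (delete): buffer="frazckczm" (len 9), cursors c1@0 c2@1, authorship .........
After op 3 (move_left): buffer="frazckczm" (len 9), cursors c1@0 c2@0, authorship .........
After op 4 (move_right): buffer="frazckczm" (len 9), cursors c1@1 c2@1, authorship .........
After op 5 (delete): buffer="razckczm" (len 8), cursors c1@0 c2@0, authorship ........
After op 6 (move_right): buffer="razckczm" (len 8), cursors c1@1 c2@1, authorship ........
After op 7 (insert('p')): buffer="rppazckczm" (len 10), cursors c1@3 c2@3, authorship .12.......
After op 8 (move_left): buffer="rppazckczm" (len 10), cursors c1@2 c2@2, authorship .12.......

Answer: rppazckczm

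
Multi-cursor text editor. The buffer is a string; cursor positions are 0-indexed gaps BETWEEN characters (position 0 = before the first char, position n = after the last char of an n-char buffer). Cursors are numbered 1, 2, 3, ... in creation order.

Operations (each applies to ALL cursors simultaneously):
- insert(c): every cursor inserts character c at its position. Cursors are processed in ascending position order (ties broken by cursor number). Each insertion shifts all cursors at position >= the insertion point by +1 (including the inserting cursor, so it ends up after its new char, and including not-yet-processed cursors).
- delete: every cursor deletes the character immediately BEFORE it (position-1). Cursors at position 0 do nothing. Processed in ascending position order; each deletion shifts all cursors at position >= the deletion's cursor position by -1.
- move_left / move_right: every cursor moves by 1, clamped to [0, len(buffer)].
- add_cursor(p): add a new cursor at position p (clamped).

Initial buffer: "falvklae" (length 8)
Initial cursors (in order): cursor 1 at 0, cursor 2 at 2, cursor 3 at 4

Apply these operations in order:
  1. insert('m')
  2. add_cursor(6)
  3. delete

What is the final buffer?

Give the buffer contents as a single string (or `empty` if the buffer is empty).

Answer: falklae

Derivation:
After op 1 (insert('m')): buffer="mfamlvmklae" (len 11), cursors c1@1 c2@4 c3@7, authorship 1..2..3....
After op 2 (add_cursor(6)): buffer="mfamlvmklae" (len 11), cursors c1@1 c2@4 c4@6 c3@7, authorship 1..2..3....
After op 3 (delete): buffer="falklae" (len 7), cursors c1@0 c2@2 c3@3 c4@3, authorship .......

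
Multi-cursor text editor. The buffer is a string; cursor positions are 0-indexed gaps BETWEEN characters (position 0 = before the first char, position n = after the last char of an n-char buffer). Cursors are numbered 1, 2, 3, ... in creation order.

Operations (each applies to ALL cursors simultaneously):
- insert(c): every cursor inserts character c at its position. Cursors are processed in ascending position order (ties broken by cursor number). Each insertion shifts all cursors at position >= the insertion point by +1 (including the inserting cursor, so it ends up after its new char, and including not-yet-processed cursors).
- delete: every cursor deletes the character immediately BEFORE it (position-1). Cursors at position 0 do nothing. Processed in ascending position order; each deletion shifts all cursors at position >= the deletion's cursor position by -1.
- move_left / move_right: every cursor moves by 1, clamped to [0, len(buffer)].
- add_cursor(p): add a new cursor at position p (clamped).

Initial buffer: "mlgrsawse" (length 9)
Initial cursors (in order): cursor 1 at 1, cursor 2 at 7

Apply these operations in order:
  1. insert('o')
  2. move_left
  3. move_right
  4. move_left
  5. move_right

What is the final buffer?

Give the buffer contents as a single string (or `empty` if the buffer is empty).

After op 1 (insert('o')): buffer="molgrsawose" (len 11), cursors c1@2 c2@9, authorship .1......2..
After op 2 (move_left): buffer="molgrsawose" (len 11), cursors c1@1 c2@8, authorship .1......2..
After op 3 (move_right): buffer="molgrsawose" (len 11), cursors c1@2 c2@9, authorship .1......2..
After op 4 (move_left): buffer="molgrsawose" (len 11), cursors c1@1 c2@8, authorship .1......2..
After op 5 (move_right): buffer="molgrsawose" (len 11), cursors c1@2 c2@9, authorship .1......2..

Answer: molgrsawose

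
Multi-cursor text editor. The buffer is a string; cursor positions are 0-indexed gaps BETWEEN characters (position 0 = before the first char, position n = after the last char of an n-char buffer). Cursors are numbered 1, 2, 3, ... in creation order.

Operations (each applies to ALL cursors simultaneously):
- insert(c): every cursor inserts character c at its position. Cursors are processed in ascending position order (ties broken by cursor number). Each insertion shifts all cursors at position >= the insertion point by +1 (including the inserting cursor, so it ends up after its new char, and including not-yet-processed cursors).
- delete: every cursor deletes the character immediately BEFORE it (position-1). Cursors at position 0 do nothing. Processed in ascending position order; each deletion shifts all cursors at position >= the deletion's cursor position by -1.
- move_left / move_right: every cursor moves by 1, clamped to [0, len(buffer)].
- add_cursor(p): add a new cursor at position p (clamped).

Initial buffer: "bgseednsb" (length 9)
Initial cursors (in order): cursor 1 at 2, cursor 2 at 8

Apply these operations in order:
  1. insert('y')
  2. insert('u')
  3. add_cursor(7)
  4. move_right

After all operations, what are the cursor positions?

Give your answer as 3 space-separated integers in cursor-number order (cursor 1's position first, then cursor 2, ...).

Answer: 5 13 8

Derivation:
After op 1 (insert('y')): buffer="bgyseednsyb" (len 11), cursors c1@3 c2@10, authorship ..1......2.
After op 2 (insert('u')): buffer="bgyuseednsyub" (len 13), cursors c1@4 c2@12, authorship ..11......22.
After op 3 (add_cursor(7)): buffer="bgyuseednsyub" (len 13), cursors c1@4 c3@7 c2@12, authorship ..11......22.
After op 4 (move_right): buffer="bgyuseednsyub" (len 13), cursors c1@5 c3@8 c2@13, authorship ..11......22.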